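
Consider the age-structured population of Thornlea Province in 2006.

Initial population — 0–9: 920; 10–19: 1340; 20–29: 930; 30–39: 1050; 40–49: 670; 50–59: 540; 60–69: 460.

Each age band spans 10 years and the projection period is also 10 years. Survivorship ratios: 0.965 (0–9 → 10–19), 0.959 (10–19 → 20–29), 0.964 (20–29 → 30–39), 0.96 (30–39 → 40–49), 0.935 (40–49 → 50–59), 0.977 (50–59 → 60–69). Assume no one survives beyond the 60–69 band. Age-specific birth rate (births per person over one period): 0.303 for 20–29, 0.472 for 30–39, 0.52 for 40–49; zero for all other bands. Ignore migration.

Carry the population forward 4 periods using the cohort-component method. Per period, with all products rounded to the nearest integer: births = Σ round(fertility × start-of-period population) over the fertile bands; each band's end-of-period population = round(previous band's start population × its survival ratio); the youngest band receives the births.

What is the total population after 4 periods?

[period 1]
Births: 930 × 0.303 = 282  |  1050 × 0.472 = 496  |  670 × 0.52 = 348 → 1126
10–19: 920 × 0.965 = 888
20–29: 1340 × 0.959 = 1285
30–39: 930 × 0.964 = 897
40–49: 1050 × 0.96 = 1008
50–59: 670 × 0.935 = 626
60–69: 540 × 0.977 = 528
End of period: [1126, 888, 1285, 897, 1008, 626, 528]
[period 2]
Births: 1285 × 0.303 = 389  |  897 × 0.472 = 423  |  1008 × 0.52 = 524 → 1336
10–19: 1126 × 0.965 = 1087
20–29: 888 × 0.959 = 852
30–39: 1285 × 0.964 = 1239
40–49: 897 × 0.96 = 861
50–59: 1008 × 0.935 = 942
60–69: 626 × 0.977 = 612
End of period: [1336, 1087, 852, 1239, 861, 942, 612]
[period 3]
Births: 852 × 0.303 = 258  |  1239 × 0.472 = 585  |  861 × 0.52 = 448 → 1291
10–19: 1336 × 0.965 = 1289
20–29: 1087 × 0.959 = 1042
30–39: 852 × 0.964 = 821
40–49: 1239 × 0.96 = 1189
50–59: 861 × 0.935 = 805
60–69: 942 × 0.977 = 920
End of period: [1291, 1289, 1042, 821, 1189, 805, 920]
[period 4]
Births: 1042 × 0.303 = 316  |  821 × 0.472 = 388  |  1189 × 0.52 = 618 → 1322
10–19: 1291 × 0.965 = 1246
20–29: 1289 × 0.959 = 1236
30–39: 1042 × 0.964 = 1004
40–49: 821 × 0.96 = 788
50–59: 1189 × 0.935 = 1112
60–69: 805 × 0.977 = 786
End of period: [1322, 1246, 1236, 1004, 788, 1112, 786]
Total after period 4: 1322 + 1246 + 1236 + 1004 + 788 + 1112 + 786 = 7494

7494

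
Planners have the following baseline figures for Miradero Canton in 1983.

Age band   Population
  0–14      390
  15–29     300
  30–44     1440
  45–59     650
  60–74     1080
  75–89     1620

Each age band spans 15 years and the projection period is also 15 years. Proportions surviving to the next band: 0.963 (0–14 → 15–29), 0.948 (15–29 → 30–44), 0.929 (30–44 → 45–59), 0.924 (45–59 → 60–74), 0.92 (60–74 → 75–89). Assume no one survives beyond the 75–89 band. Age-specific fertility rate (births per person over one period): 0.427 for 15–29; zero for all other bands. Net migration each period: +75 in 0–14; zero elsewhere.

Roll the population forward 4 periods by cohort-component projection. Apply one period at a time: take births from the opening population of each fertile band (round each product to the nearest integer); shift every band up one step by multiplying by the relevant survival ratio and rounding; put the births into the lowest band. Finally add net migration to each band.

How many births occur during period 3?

83

Period 1:
Births: 300 × 0.427 = 128
15–29: 390 × 0.963 = 376
30–44: 300 × 0.948 = 284
45–59: 1440 × 0.929 = 1338
60–74: 650 × 0.924 = 601
75–89: 1080 × 0.92 = 994
Net migration: 0–14 + 75 → 203
Population now: 0–14=203, 15–29=376, 30–44=284, 45–59=1338, 60–74=601, 75–89=994
Period 2:
Births: 376 × 0.427 = 161
15–29: 203 × 0.963 = 195
30–44: 376 × 0.948 = 356
45–59: 284 × 0.929 = 264
60–74: 1338 × 0.924 = 1236
75–89: 601 × 0.92 = 553
Net migration: 0–14 + 75 → 236
Population now: 0–14=236, 15–29=195, 30–44=356, 45–59=264, 60–74=1236, 75–89=553
Period 3:
Births: 195 × 0.427 = 83
15–29: 236 × 0.963 = 227
30–44: 195 × 0.948 = 185
45–59: 356 × 0.929 = 331
60–74: 264 × 0.924 = 244
75–89: 1236 × 0.92 = 1137
Net migration: 0–14 + 75 → 158
Population now: 0–14=158, 15–29=227, 30–44=185, 45–59=331, 60–74=244, 75–89=1137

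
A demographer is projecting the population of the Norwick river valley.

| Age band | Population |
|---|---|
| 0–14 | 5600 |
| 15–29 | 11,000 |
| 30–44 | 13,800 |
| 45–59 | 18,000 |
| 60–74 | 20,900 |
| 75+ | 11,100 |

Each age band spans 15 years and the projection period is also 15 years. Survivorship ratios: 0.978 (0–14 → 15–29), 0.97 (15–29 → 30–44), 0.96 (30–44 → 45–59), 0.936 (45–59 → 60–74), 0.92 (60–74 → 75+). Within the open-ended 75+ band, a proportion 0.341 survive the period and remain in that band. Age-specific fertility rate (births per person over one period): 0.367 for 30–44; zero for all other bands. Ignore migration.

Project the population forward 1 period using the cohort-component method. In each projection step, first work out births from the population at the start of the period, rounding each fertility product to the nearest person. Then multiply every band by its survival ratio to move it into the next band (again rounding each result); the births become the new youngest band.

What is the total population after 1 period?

Let group 1 be 0–14 through group 6 = 75+.
Period 1:
Births: 13800 × 0.367 = 5065
Group 2: 5600 × 0.978 = 5477
Group 3: 11000 × 0.97 = 10670
Group 4: 13800 × 0.96 = 13248
Group 5: 18000 × 0.936 = 16848
Group 6: 20900 × 0.92 + 11100 × 0.341 = 19228 + 3785 = 23013
Population now: 0–14=5065, 15–29=5477, 30–44=10670, 45–59=13248, 60–74=16848, 75+=23013
Total after period 1: 5065 + 5477 + 10670 + 13248 + 16848 + 23013 = 74321

74321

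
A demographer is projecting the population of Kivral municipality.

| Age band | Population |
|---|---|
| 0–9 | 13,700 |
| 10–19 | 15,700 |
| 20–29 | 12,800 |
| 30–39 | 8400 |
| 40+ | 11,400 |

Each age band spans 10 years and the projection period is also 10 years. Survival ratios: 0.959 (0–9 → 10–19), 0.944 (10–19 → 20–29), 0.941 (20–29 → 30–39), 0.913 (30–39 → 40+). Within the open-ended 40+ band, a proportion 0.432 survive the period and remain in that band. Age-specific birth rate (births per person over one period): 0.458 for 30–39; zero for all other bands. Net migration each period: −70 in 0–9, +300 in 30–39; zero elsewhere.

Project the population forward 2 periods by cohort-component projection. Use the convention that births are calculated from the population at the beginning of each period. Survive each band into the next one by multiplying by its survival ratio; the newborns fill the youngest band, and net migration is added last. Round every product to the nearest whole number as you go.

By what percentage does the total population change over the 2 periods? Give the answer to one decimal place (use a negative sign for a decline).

Period 1.
Births: 8400 * 0.458 = 3847
10–19: 13700 * 0.959 = 13138
20–29: 15700 * 0.944 = 14821
30–39: 12800 * 0.941 = 12045
40+: 8400 * 0.913 + 11400 * 0.432 = 7669 + 4925 = 12594
Net migration: 0–9 − 70 → 3777; 30–39 + 300 → 12345
Population now: 0–9=3777, 10–19=13138, 20–29=14821, 30–39=12345, 40+=12594
Period 2.
Births: 12345 * 0.458 = 5654
10–19: 3777 * 0.959 = 3622
20–29: 13138 * 0.944 = 12402
30–39: 14821 * 0.941 = 13947
40+: 12345 * 0.913 + 12594 * 0.432 = 11271 + 5441 = 16712
Net migration: 0–9 − 70 → 5584; 30–39 + 300 → 14247
Population now: 0–9=5584, 10–19=3622, 20–29=12402, 30–39=14247, 40+=16712
Total: 62000 → 52567; change = -9433; percentage change = -15.2%

-15.2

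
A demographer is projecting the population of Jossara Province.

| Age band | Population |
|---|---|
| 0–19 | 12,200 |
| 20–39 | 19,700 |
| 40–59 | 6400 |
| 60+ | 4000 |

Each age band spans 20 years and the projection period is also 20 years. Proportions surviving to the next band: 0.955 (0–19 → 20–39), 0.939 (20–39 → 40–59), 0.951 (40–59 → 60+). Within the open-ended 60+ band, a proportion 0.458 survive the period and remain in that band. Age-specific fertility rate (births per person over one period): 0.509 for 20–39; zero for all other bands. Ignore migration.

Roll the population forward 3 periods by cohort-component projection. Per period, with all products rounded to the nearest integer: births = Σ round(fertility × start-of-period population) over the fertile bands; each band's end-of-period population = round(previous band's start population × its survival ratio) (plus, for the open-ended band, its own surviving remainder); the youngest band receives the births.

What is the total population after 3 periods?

39651

After projecting period 1:
Births: 19700 × 0.509 = 10027
20–39: 12200 × 0.955 = 11651
40–59: 19700 × 0.939 = 18498
60+: 6400 × 0.951 + 4000 × 0.458 = 6086 + 1832 = 7918
Population now: 0–19=10027, 20–39=11651, 40–59=18498, 60+=7918
After projecting period 2:
Births: 11651 × 0.509 = 5930
20–39: 10027 × 0.955 = 9576
40–59: 11651 × 0.939 = 10940
60+: 18498 × 0.951 + 7918 × 0.458 = 17592 + 3626 = 21218
Population now: 0–19=5930, 20–39=9576, 40–59=10940, 60+=21218
After projecting period 3:
Births: 9576 × 0.509 = 4874
20–39: 5930 × 0.955 = 5663
40–59: 9576 × 0.939 = 8992
60+: 10940 × 0.951 + 21218 × 0.458 = 10404 + 9718 = 20122
Population now: 0–19=4874, 20–39=5663, 40–59=8992, 60+=20122
Total after period 3: 4874 + 5663 + 8992 + 20122 = 39651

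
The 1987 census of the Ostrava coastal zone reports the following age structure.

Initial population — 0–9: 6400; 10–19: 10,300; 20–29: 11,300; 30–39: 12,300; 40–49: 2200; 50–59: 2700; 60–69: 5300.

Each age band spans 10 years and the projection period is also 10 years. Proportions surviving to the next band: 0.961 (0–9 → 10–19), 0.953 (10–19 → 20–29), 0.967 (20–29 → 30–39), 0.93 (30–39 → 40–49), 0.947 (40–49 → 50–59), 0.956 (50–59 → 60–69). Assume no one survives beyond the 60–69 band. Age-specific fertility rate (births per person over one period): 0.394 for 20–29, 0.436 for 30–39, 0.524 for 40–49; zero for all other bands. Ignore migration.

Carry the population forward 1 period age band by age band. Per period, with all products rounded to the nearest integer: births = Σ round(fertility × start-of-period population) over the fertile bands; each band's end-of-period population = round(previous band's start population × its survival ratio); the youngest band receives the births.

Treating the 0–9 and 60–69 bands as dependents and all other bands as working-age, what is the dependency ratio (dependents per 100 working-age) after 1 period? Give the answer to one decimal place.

33.5

Numbering the bands 1..7 from youngest to oldest:
— Period 1 —
Births: 11300 × 0.394 = 4452, 12300 × 0.436 = 5363, 2200 × 0.524 = 1153 ⇒ total 10968
Band 2: 6400 × 0.961 = 6150
Band 3: 10300 × 0.953 = 9816
Band 4: 11300 × 0.967 = 10927
Band 5: 12300 × 0.93 = 11439
Band 6: 2200 × 0.947 = 2083
Band 7: 2700 × 0.956 = 2581
→ [10968, 6150, 9816, 10927, 11439, 2083, 2581]
Dependents (band 0–9 + band 60–69) = 10968 + 2581 = 13549; working-age = 40415; ratio = 13549/40415 × 100 = 33.5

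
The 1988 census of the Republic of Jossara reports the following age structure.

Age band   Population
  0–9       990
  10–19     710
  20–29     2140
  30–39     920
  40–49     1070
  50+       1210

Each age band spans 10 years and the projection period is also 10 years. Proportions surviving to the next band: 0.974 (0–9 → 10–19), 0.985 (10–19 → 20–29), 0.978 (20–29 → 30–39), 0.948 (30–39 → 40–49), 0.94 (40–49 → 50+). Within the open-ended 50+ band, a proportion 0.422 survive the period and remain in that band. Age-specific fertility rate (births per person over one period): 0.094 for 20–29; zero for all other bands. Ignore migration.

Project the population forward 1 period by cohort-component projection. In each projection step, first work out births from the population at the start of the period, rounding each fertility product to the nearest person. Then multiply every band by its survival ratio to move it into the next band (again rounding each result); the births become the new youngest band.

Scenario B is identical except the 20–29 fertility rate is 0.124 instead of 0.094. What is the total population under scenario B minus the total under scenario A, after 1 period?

Numbering the groups 1..6 from youngest to oldest:
— Period 1 —
Births: 2140 × 0.094 = 201
Group 2: 990 × 0.974 = 964
Group 3: 710 × 0.985 = 699
Group 4: 2140 × 0.978 = 2093
Group 5: 920 × 0.948 = 872
Group 6: 1070 × 0.94 + 1210 × 0.422 = 1006 + 511 = 1517
Giving 201 / 964 / 699 / 2093 / 872 / 1517.
Scenario A total after 1 period: 6346
Scenario B projection —
— Period 1 —
Births: 2140 × 0.124 = 265
Group 2: 990 × 0.974 = 964
Group 3: 710 × 0.985 = 699
Group 4: 2140 × 0.978 = 2093
Group 5: 920 × 0.948 = 872
Group 6: 1070 × 0.94 + 1210 × 0.422 = 1006 + 511 = 1517
Giving 265 / 964 / 699 / 2093 / 872 / 1517.
Scenario B total after 1 period: 6410
Difference B − A = 6410 − 6346 = 64

64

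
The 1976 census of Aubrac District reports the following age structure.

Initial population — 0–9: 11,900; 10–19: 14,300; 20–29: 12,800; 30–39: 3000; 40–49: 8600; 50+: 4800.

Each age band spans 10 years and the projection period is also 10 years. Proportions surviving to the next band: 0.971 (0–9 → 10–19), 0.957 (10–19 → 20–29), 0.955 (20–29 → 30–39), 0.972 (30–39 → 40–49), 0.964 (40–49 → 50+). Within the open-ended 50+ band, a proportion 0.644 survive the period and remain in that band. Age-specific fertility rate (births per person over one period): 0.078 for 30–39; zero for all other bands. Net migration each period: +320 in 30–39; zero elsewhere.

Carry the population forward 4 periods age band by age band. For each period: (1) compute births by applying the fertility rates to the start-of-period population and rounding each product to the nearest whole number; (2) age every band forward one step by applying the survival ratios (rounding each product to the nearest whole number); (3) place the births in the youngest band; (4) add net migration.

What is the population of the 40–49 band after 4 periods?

10575

(Groups numbered youngest = 1 to oldest = 6.)
[period 1]
Births: 3000 * 0.078 = 234
Group 2: 11900 * 0.971 = 11555
Group 3: 14300 * 0.957 = 13685
Group 4: 12800 * 0.955 = 12224
Group 5: 3000 * 0.972 = 2916
Group 6: 8600 * 0.964 + 4800 * 0.644 = 8290 + 3091 = 11381
Net migration: Group 4 + 320 → 12544
Giving 234 / 11555 / 13685 / 12544 / 2916 / 11381.
[period 2]
Births: 12544 * 0.078 = 978
Group 2: 234 * 0.971 = 227
Group 3: 11555 * 0.957 = 11058
Group 4: 13685 * 0.955 = 13069
Group 5: 12544 * 0.972 = 12193
Group 6: 2916 * 0.964 + 11381 * 0.644 = 2811 + 7329 = 10140
Net migration: Group 4 + 320 → 13389
Giving 978 / 227 / 11058 / 13389 / 12193 / 10140.
[period 3]
Births: 13389 * 0.078 = 1044
Group 2: 978 * 0.971 = 950
Group 3: 227 * 0.957 = 217
Group 4: 11058 * 0.955 = 10560
Group 5: 13389 * 0.972 = 13014
Group 6: 12193 * 0.964 + 10140 * 0.644 = 11754 + 6530 = 18284
Net migration: Group 4 + 320 → 10880
Giving 1044 / 950 / 217 / 10880 / 13014 / 18284.
[period 4]
Births: 10880 * 0.078 = 849
Group 2: 1044 * 0.971 = 1014
Group 3: 950 * 0.957 = 909
Group 4: 217 * 0.955 = 207
Group 5: 10880 * 0.972 = 10575
Group 6: 13014 * 0.964 + 18284 * 0.644 = 12545 + 11775 = 24320
Net migration: Group 4 + 320 → 527
Giving 849 / 1014 / 909 / 527 / 10575 / 24320.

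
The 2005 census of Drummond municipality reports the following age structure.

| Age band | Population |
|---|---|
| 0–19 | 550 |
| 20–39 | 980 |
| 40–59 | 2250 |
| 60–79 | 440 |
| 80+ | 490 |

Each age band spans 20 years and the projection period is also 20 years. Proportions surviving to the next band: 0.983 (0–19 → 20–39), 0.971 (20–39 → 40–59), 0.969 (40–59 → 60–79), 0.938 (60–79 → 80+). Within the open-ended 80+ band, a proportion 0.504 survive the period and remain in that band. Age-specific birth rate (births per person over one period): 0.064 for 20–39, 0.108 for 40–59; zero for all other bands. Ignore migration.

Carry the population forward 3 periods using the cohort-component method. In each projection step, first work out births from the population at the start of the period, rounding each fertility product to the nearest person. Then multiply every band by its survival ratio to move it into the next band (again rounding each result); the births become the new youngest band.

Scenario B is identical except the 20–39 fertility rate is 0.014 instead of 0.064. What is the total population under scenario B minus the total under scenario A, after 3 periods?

(Groups numbered youngest = 1 to oldest = 5.)
Period 1:
Births: 980 * 0.064 = 63  |  2250 * 0.108 = 243 ⇒ total 306
Group 2: 550 * 0.983 = 541
Group 3: 980 * 0.971 = 952
Group 4: 2250 * 0.969 = 2180
Group 5: 440 * 0.938 + 490 * 0.504 = 413 + 247 = 660
Population now: 0–19=306, 20–39=541, 40–59=952, 60–79=2180, 80+=660
Period 2:
Births: 541 * 0.064 = 35  |  952 * 0.108 = 103 ⇒ total 138
Group 2: 306 * 0.983 = 301
Group 3: 541 * 0.971 = 525
Group 4: 952 * 0.969 = 922
Group 5: 2180 * 0.938 + 660 * 0.504 = 2045 + 333 = 2378
Population now: 0–19=138, 20–39=301, 40–59=525, 60–79=922, 80+=2378
Period 3:
Births: 301 * 0.064 = 19  |  525 * 0.108 = 57 ⇒ total 76
Group 2: 138 * 0.983 = 136
Group 3: 301 * 0.971 = 292
Group 4: 525 * 0.969 = 509
Group 5: 922 * 0.938 + 2378 * 0.504 = 865 + 1199 = 2064
Population now: 0–19=76, 20–39=136, 40–59=292, 60–79=509, 80+=2064
Scenario A total after 3 periods: 3077
Scenario B projection —
Period 1:
Births: 980 * 0.014 = 14  |  2250 * 0.108 = 243 ⇒ total 257
Group 2: 550 * 0.983 = 541
Group 3: 980 * 0.971 = 952
Group 4: 2250 * 0.969 = 2180
Group 5: 440 * 0.938 + 490 * 0.504 = 413 + 247 = 660
Population now: 0–19=257, 20–39=541, 40–59=952, 60–79=2180, 80+=660
Period 2:
Births: 541 * 0.014 = 8  |  952 * 0.108 = 103 ⇒ total 111
Group 2: 257 * 0.983 = 253
Group 3: 541 * 0.971 = 525
Group 4: 952 * 0.969 = 922
Group 5: 2180 * 0.938 + 660 * 0.504 = 2045 + 333 = 2378
Population now: 0–19=111, 20–39=253, 40–59=525, 60–79=922, 80+=2378
Period 3:
Births: 253 * 0.014 = 4  |  525 * 0.108 = 57 ⇒ total 61
Group 2: 111 * 0.983 = 109
Group 3: 253 * 0.971 = 246
Group 4: 525 * 0.969 = 509
Group 5: 922 * 0.938 + 2378 * 0.504 = 865 + 1199 = 2064
Population now: 0–19=61, 20–39=109, 40–59=246, 60–79=509, 80+=2064
Scenario B total after 3 periods: 2989
Difference B − A = 2989 − 3077 = -88

-88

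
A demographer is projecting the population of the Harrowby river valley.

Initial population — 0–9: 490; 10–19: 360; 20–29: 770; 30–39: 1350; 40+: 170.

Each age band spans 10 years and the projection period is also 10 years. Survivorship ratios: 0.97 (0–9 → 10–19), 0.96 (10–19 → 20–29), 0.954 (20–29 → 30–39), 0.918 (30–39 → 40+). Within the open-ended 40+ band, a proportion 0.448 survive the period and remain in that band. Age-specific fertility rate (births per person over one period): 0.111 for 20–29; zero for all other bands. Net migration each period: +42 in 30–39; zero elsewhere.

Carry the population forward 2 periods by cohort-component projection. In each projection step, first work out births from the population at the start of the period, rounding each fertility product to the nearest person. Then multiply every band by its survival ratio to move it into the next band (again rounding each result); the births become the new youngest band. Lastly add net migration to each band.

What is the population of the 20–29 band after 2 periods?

(Groups numbered youngest = 1 to oldest = 5.)
After projecting period 1:
Births: 770 × 0.111 = 85
Group 2: 490 × 0.97 = 475
Group 3: 360 × 0.96 = 346
Group 4: 770 × 0.954 = 735
Group 5: 1350 × 0.918 + 170 × 0.448 = 1239 + 76 = 1315
Net migration: Group 4 + 42 → 777
Population now: 0–9=85, 10–19=475, 20–29=346, 30–39=777, 40+=1315
After projecting period 2:
Births: 346 × 0.111 = 38
Group 2: 85 × 0.97 = 82
Group 3: 475 × 0.96 = 456
Group 4: 346 × 0.954 = 330
Group 5: 777 × 0.918 + 1315 × 0.448 = 713 + 589 = 1302
Net migration: Group 4 + 42 → 372
Population now: 0–9=38, 10–19=82, 20–29=456, 30–39=372, 40+=1302

456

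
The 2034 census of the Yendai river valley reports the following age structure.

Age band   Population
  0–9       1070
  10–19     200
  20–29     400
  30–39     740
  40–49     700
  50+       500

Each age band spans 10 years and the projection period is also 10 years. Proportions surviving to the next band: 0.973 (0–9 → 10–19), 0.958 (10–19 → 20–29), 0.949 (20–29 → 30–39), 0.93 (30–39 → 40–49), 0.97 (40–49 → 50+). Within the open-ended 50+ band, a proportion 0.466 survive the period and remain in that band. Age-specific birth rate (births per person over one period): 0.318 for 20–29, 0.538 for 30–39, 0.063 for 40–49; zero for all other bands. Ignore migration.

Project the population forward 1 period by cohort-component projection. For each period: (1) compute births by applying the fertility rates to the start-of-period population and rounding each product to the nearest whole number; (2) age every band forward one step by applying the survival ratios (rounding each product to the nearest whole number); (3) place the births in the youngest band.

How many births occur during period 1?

569

After projecting period 1:
Births: 400 * 0.318 = 127  |  740 * 0.538 = 398  |  700 * 0.063 = 44 — total 569
10–19: 1070 * 0.973 = 1041
20–29: 200 * 0.958 = 192
30–39: 400 * 0.949 = 380
40–49: 740 * 0.93 = 688
50+: 700 * 0.97 + 500 * 0.466 = 679 + 233 = 912
End of period: [569, 1041, 192, 380, 688, 912]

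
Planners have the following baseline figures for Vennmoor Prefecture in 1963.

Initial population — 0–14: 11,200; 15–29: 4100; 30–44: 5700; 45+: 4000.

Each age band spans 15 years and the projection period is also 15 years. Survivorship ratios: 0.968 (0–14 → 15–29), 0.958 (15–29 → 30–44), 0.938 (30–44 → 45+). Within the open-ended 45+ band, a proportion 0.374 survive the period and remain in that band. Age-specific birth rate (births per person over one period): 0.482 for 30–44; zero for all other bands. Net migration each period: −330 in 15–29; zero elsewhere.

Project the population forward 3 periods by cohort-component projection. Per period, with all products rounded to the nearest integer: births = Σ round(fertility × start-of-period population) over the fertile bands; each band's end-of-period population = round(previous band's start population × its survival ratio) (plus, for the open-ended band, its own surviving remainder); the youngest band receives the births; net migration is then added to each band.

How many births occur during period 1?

2747

Period 1:
Births: 5700 × 0.482 = 2747
15–29: 11200 × 0.968 = 10842
30–44: 4100 × 0.958 = 3928
45+: 5700 × 0.938 + 4000 × 0.374 = 5347 + 1496 = 6843
Net migration: 15–29 − 330 → 10512
Giving 2747 / 10512 / 3928 / 6843.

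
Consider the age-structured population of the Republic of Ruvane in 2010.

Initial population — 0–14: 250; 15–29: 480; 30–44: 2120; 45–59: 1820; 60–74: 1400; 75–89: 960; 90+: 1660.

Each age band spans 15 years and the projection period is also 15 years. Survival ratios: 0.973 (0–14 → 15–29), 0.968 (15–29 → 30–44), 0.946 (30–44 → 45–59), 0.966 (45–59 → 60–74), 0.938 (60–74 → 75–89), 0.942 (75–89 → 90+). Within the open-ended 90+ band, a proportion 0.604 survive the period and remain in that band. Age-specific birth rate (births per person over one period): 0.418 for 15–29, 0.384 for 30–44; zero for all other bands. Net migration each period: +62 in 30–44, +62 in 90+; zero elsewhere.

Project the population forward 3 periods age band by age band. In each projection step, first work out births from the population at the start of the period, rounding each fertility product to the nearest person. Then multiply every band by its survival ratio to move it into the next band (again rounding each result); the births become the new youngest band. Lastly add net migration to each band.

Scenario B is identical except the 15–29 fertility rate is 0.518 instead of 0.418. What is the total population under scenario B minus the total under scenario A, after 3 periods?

— Period 1 —
Births: 480 * 0.418 = 201, 2120 * 0.384 = 814 ⇒ total 1015
15–29: 250 * 0.973 = 243
30–44: 480 * 0.968 = 465
45–59: 2120 * 0.946 = 2006
60–74: 1820 * 0.966 = 1758
75–89: 1400 * 0.938 = 1313
90+: 960 * 0.942 + 1660 * 0.604 = 904 + 1003 = 1907
Net migration: 30–44 + 62 → 527; 90+ + 62 → 1969
Population now: 0–14=1015, 15–29=243, 30–44=527, 45–59=2006, 60–74=1758, 75–89=1313, 90+=1969
— Period 2 —
Births: 243 * 0.418 = 102, 527 * 0.384 = 202 ⇒ total 304
15–29: 1015 * 0.973 = 988
30–44: 243 * 0.968 = 235
45–59: 527 * 0.946 = 499
60–74: 2006 * 0.966 = 1938
75–89: 1758 * 0.938 = 1649
90+: 1313 * 0.942 + 1969 * 0.604 = 1237 + 1189 = 2426
Net migration: 30–44 + 62 → 297; 90+ + 62 → 2488
Population now: 0–14=304, 15–29=988, 30–44=297, 45–59=499, 60–74=1938, 75–89=1649, 90+=2488
— Period 3 —
Births: 988 * 0.418 = 413, 297 * 0.384 = 114 ⇒ total 527
15–29: 304 * 0.973 = 296
30–44: 988 * 0.968 = 956
45–59: 297 * 0.946 = 281
60–74: 499 * 0.966 = 482
75–89: 1938 * 0.938 = 1818
90+: 1649 * 0.942 + 2488 * 0.604 = 1553 + 1503 = 3056
Net migration: 30–44 + 62 → 1018; 90+ + 62 → 3118
Population now: 0–14=527, 15–29=296, 30–44=1018, 45–59=281, 60–74=482, 75–89=1818, 90+=3118
Scenario A total after 3 periods: 7540
Scenario B projection —
— Period 1 —
Births: 480 * 0.518 = 249, 2120 * 0.384 = 814 ⇒ total 1063
15–29: 250 * 0.973 = 243
30–44: 480 * 0.968 = 465
45–59: 2120 * 0.946 = 2006
60–74: 1820 * 0.966 = 1758
75–89: 1400 * 0.938 = 1313
90+: 960 * 0.942 + 1660 * 0.604 = 904 + 1003 = 1907
Net migration: 30–44 + 62 → 527; 90+ + 62 → 1969
Population now: 0–14=1063, 15–29=243, 30–44=527, 45–59=2006, 60–74=1758, 75–89=1313, 90+=1969
— Period 2 —
Births: 243 * 0.518 = 126, 527 * 0.384 = 202 ⇒ total 328
15–29: 1063 * 0.973 = 1034
30–44: 243 * 0.968 = 235
45–59: 527 * 0.946 = 499
60–74: 2006 * 0.966 = 1938
75–89: 1758 * 0.938 = 1649
90+: 1313 * 0.942 + 1969 * 0.604 = 1237 + 1189 = 2426
Net migration: 30–44 + 62 → 297; 90+ + 62 → 2488
Population now: 0–14=328, 15–29=1034, 30–44=297, 45–59=499, 60–74=1938, 75–89=1649, 90+=2488
— Period 3 —
Births: 1034 * 0.518 = 536, 297 * 0.384 = 114 ⇒ total 650
15–29: 328 * 0.973 = 319
30–44: 1034 * 0.968 = 1001
45–59: 297 * 0.946 = 281
60–74: 499 * 0.966 = 482
75–89: 1938 * 0.938 = 1818
90+: 1649 * 0.942 + 2488 * 0.604 = 1553 + 1503 = 3056
Net migration: 30–44 + 62 → 1063; 90+ + 62 → 3118
Population now: 0–14=650, 15–29=319, 30–44=1063, 45–59=281, 60–74=482, 75–89=1818, 90+=3118
Scenario B total after 3 periods: 7731
Difference B − A = 7731 − 7540 = 191

191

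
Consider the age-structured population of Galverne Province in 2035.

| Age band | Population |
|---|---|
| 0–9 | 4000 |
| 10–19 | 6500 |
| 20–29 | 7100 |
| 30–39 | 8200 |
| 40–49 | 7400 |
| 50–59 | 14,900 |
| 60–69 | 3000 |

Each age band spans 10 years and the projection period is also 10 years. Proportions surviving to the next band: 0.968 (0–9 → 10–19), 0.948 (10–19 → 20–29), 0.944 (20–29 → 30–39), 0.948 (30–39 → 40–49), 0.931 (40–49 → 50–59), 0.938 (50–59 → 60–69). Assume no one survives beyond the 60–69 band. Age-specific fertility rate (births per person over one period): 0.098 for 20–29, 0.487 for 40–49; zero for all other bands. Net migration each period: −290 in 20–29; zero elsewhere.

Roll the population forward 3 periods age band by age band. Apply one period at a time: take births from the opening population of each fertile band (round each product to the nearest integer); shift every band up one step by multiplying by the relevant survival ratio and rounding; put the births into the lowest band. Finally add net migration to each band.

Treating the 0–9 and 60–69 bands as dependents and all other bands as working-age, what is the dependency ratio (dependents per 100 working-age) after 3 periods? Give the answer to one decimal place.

Numbering the groups 1..7 from youngest to oldest:
— Period 1 —
Births: 7100 × 0.098 = 696, 7400 × 0.487 = 3604 ⇒ total 4300
Group 2: 4000 × 0.968 = 3872
Group 3: 6500 × 0.948 = 6162
Group 4: 7100 × 0.944 = 6702
Group 5: 8200 × 0.948 = 7774
Group 6: 7400 × 0.931 = 6889
Group 7: 14900 × 0.938 = 13976
Net migration: Group 3 − 290 → 5872
Giving 4300 / 3872 / 5872 / 6702 / 7774 / 6889 / 13976.
— Period 2 —
Births: 5872 × 0.098 = 575, 7774 × 0.487 = 3786 ⇒ total 4361
Group 2: 4300 × 0.968 = 4162
Group 3: 3872 × 0.948 = 3671
Group 4: 5872 × 0.944 = 5543
Group 5: 6702 × 0.948 = 6353
Group 6: 7774 × 0.931 = 7238
Group 7: 6889 × 0.938 = 6462
Net migration: Group 3 − 290 → 3381
Giving 4361 / 4162 / 3381 / 5543 / 6353 / 7238 / 6462.
— Period 3 —
Births: 3381 × 0.098 = 331, 6353 × 0.487 = 3094 ⇒ total 3425
Group 2: 4361 × 0.968 = 4221
Group 3: 4162 × 0.948 = 3946
Group 4: 3381 × 0.944 = 3192
Group 5: 5543 × 0.948 = 5255
Group 6: 6353 × 0.931 = 5915
Group 7: 7238 × 0.938 = 6789
Net migration: Group 3 − 290 → 3656
Giving 3425 / 4221 / 3656 / 3192 / 5255 / 5915 / 6789.
Dependents (band 0–9 + band 60–69) = 3425 + 6789 = 10214; working-age = 22239; ratio = 10214/22239 × 100 = 45.9

45.9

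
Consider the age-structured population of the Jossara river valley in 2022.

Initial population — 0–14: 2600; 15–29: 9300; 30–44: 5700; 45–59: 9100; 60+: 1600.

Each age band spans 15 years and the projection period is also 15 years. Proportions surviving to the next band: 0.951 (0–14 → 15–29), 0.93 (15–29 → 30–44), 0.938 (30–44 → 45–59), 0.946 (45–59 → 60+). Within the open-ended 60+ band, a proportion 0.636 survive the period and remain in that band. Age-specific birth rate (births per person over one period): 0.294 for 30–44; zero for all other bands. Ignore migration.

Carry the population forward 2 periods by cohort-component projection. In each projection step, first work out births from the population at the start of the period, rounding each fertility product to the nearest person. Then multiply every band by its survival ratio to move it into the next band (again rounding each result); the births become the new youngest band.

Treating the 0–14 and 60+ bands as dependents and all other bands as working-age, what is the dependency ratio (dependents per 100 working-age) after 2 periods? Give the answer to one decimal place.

114.3

[period 1]
Births: 5700 × 0.294 = 1676
15–29: 2600 × 0.951 = 2473
30–44: 9300 × 0.93 = 8649
45–59: 5700 × 0.938 = 5347
60+: 9100 × 0.946 + 1600 × 0.636 = 8609 + 1018 = 9627
→ [1676, 2473, 8649, 5347, 9627]
[period 2]
Births: 8649 × 0.294 = 2543
15–29: 1676 × 0.951 = 1594
30–44: 2473 × 0.93 = 2300
45–59: 8649 × 0.938 = 8113
60+: 5347 × 0.946 + 9627 × 0.636 = 5058 + 6123 = 11181
→ [2543, 1594, 2300, 8113, 11181]
Dependents (band 0–14 + band 60+) = 2543 + 11181 = 13724; working-age = 12007; ratio = 13724/12007 × 100 = 114.3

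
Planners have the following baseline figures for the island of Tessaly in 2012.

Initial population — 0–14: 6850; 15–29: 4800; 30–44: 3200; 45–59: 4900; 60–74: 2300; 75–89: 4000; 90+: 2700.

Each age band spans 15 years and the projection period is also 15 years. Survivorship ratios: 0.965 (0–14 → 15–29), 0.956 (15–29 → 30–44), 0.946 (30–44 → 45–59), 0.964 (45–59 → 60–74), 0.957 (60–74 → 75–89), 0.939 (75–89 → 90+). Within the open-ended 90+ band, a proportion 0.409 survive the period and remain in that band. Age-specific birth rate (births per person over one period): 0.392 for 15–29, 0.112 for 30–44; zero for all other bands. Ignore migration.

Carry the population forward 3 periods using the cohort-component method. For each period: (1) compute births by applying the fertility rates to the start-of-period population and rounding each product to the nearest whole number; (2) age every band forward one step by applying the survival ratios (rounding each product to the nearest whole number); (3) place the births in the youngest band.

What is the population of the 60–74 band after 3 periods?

Period 1:
Births: 4800 × 0.392 = 1882, 3200 × 0.112 = 358 — total 2240
15–29: 6850 × 0.965 = 6610
30–44: 4800 × 0.956 = 4589
45–59: 3200 × 0.946 = 3027
60–74: 4900 × 0.964 = 4724
75–89: 2300 × 0.957 = 2201
90+: 4000 × 0.939 + 2700 × 0.409 = 3756 + 1104 = 4860
→ [2240, 6610, 4589, 3027, 4724, 2201, 4860]
Period 2:
Births: 6610 × 0.392 = 2591, 4589 × 0.112 = 514 — total 3105
15–29: 2240 × 0.965 = 2162
30–44: 6610 × 0.956 = 6319
45–59: 4589 × 0.946 = 4341
60–74: 3027 × 0.964 = 2918
75–89: 4724 × 0.957 = 4521
90+: 2201 × 0.939 + 4860 × 0.409 = 2067 + 1988 = 4055
→ [3105, 2162, 6319, 4341, 2918, 4521, 4055]
Period 3:
Births: 2162 × 0.392 = 848, 6319 × 0.112 = 708 — total 1556
15–29: 3105 × 0.965 = 2996
30–44: 2162 × 0.956 = 2067
45–59: 6319 × 0.946 = 5978
60–74: 4341 × 0.964 = 4185
75–89: 2918 × 0.957 = 2793
90+: 4521 × 0.939 + 4055 × 0.409 = 4245 + 1658 = 5903
→ [1556, 2996, 2067, 5978, 4185, 2793, 5903]

4185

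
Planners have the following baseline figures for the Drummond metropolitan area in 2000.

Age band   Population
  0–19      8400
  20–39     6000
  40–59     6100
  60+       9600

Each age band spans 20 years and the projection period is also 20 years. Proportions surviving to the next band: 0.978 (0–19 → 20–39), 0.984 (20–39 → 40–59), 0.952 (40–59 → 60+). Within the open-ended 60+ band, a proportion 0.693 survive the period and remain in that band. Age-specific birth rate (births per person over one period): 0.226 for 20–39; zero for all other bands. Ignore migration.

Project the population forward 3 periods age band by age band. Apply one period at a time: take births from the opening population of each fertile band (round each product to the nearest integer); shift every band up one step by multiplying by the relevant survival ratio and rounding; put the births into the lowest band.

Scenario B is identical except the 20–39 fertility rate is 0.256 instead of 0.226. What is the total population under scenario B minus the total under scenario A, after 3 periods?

Period 1:
Births: 6000 * 0.226 = 1356
20–39: 8400 * 0.978 = 8215
40–59: 6000 * 0.984 = 5904
60+: 6100 * 0.952 + 9600 * 0.693 = 5807 + 6653 = 12460
Giving 1356 / 8215 / 5904 / 12460.
Period 2:
Births: 8215 * 0.226 = 1857
20–39: 1356 * 0.978 = 1326
40–59: 8215 * 0.984 = 8084
60+: 5904 * 0.952 + 12460 * 0.693 = 5621 + 8635 = 14256
Giving 1857 / 1326 / 8084 / 14256.
Period 3:
Births: 1326 * 0.226 = 300
20–39: 1857 * 0.978 = 1816
40–59: 1326 * 0.984 = 1305
60+: 8084 * 0.952 + 14256 * 0.693 = 7696 + 9879 = 17575
Giving 300 / 1816 / 1305 / 17575.
Scenario A total after 3 periods: 20996
Scenario B projection —
Period 1:
Births: 6000 * 0.256 = 1536
20–39: 8400 * 0.978 = 8215
40–59: 6000 * 0.984 = 5904
60+: 6100 * 0.952 + 9600 * 0.693 = 5807 + 6653 = 12460
Giving 1536 / 8215 / 5904 / 12460.
Period 2:
Births: 8215 * 0.256 = 2103
20–39: 1536 * 0.978 = 1502
40–59: 8215 * 0.984 = 8084
60+: 5904 * 0.952 + 12460 * 0.693 = 5621 + 8635 = 14256
Giving 2103 / 1502 / 8084 / 14256.
Period 3:
Births: 1502 * 0.256 = 385
20–39: 2103 * 0.978 = 2057
40–59: 1502 * 0.984 = 1478
60+: 8084 * 0.952 + 14256 * 0.693 = 7696 + 9879 = 17575
Giving 385 / 2057 / 1478 / 17575.
Scenario B total after 3 periods: 21495
Difference B − A = 21495 − 20996 = 499

499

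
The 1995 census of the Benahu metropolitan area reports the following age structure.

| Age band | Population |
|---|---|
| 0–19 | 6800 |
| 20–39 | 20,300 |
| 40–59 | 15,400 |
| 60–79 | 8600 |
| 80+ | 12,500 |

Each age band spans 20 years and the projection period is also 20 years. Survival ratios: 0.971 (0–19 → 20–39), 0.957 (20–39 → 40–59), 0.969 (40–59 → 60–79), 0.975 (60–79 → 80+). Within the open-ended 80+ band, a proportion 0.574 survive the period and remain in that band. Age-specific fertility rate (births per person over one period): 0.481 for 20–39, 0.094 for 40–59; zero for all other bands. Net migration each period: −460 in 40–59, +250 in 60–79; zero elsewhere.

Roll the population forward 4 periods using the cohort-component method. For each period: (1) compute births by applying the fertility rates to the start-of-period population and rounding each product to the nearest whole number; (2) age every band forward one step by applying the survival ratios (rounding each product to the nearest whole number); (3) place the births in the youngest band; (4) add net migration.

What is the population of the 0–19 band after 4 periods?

[period 1]
Births: 20300 × 0.481 = 9764  |  15400 × 0.094 = 1448 → 11212
20–39: 6800 × 0.971 = 6603
40–59: 20300 × 0.957 = 19427
60–79: 15400 × 0.969 = 14923
80+: 8600 × 0.975 + 12500 × 0.574 = 8385 + 7175 = 15560
Net migration: 40–59 − 460 → 18967; 60–79 + 250 → 15173
Population now: 0–19=11212, 20–39=6603, 40–59=18967, 60–79=15173, 80+=15560
[period 2]
Births: 6603 × 0.481 = 3176  |  18967 × 0.094 = 1783 → 4959
20–39: 11212 × 0.971 = 10887
40–59: 6603 × 0.957 = 6319
60–79: 18967 × 0.969 = 18379
80+: 15173 × 0.975 + 15560 × 0.574 = 14794 + 8931 = 23725
Net migration: 40–59 − 460 → 5859; 60–79 + 250 → 18629
Population now: 0–19=4959, 20–39=10887, 40–59=5859, 60–79=18629, 80+=23725
[period 3]
Births: 10887 × 0.481 = 5237  |  5859 × 0.094 = 551 → 5788
20–39: 4959 × 0.971 = 4815
40–59: 10887 × 0.957 = 10419
60–79: 5859 × 0.969 = 5677
80+: 18629 × 0.975 + 23725 × 0.574 = 18163 + 13618 = 31781
Net migration: 40–59 − 460 → 9959; 60–79 + 250 → 5927
Population now: 0–19=5788, 20–39=4815, 40–59=9959, 60–79=5927, 80+=31781
[period 4]
Births: 4815 × 0.481 = 2316  |  9959 × 0.094 = 936 → 3252
20–39: 5788 × 0.971 = 5620
40–59: 4815 × 0.957 = 4608
60–79: 9959 × 0.969 = 9650
80+: 5927 × 0.975 + 31781 × 0.574 = 5779 + 18242 = 24021
Net migration: 40–59 − 460 → 4148; 60–79 + 250 → 9900
Population now: 0–19=3252, 20–39=5620, 40–59=4148, 60–79=9900, 80+=24021

3252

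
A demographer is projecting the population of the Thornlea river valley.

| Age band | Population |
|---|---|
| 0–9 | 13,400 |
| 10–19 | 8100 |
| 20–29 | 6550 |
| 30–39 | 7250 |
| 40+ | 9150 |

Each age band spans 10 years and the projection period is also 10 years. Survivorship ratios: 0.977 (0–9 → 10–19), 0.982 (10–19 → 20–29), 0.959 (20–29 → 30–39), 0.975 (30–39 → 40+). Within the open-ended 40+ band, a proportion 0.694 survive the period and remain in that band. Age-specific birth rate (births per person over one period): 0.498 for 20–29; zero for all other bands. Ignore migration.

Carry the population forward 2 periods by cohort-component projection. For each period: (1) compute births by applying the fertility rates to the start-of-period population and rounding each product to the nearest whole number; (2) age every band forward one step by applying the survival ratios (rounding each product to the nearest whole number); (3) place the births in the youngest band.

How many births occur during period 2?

3961

Let band 1 be 0–9 through band 5 = 40+.
[period 1]
Births: 6550 × 0.498 = 3262
Band 2: 13400 × 0.977 = 13092
Band 3: 8100 × 0.982 = 7954
Band 4: 6550 × 0.959 = 6281
Band 5: 7250 × 0.975 + 9150 × 0.694 = 7069 + 6350 = 13419
Giving 3262 / 13092 / 7954 / 6281 / 13419.
[period 2]
Births: 7954 × 0.498 = 3961
Band 2: 3262 × 0.977 = 3187
Band 3: 13092 × 0.982 = 12856
Band 4: 7954 × 0.959 = 7628
Band 5: 6281 × 0.975 + 13419 × 0.694 = 6124 + 9313 = 15437
Giving 3961 / 3187 / 12856 / 7628 / 15437.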